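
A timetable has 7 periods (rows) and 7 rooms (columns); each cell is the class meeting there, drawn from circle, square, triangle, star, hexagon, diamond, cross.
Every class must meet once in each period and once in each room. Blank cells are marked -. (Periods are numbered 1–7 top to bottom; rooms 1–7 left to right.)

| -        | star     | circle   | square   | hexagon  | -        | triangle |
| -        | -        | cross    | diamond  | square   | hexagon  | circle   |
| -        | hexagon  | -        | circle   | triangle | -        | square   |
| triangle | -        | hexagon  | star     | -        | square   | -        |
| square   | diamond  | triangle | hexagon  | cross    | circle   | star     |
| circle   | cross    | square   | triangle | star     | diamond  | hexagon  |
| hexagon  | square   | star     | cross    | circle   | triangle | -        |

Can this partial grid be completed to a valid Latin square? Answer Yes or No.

No period or room among the givens repeats a symbol, and propagating forced cells runs into no contradiction.
One valid completion exists (for instance, diamond star circle square hexagon cross triangle / star triangle cross diamond square hexagon circle / cross hexagon diamond circle triangle star square / triangle circle hexagon star diamond square cross / square diamond triangle hexagon cross circle star / circle cross square triangle star diamond hexagon / hexagon square star cross circle triangle diamond).

Yes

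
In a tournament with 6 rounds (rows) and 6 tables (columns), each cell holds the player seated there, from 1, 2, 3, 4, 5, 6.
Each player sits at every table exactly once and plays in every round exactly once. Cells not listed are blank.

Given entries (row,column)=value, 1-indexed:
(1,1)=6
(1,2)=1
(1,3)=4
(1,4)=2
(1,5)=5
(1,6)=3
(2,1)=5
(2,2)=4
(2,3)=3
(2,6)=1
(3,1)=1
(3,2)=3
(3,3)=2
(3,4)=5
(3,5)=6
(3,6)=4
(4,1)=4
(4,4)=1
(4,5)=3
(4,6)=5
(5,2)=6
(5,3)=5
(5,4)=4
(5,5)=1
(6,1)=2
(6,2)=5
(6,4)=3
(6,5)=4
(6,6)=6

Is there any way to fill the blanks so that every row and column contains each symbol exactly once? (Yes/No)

Yes

No round or table among the givens repeats a symbol, and propagating forced cells runs into no contradiction.
One valid completion exists (for instance, 6 1 4 2 5 3 / 5 4 3 6 2 1 / 1 3 2 5 6 4 / 4 2 6 1 3 5 / 3 6 5 4 1 2 / 2 5 1 3 4 6).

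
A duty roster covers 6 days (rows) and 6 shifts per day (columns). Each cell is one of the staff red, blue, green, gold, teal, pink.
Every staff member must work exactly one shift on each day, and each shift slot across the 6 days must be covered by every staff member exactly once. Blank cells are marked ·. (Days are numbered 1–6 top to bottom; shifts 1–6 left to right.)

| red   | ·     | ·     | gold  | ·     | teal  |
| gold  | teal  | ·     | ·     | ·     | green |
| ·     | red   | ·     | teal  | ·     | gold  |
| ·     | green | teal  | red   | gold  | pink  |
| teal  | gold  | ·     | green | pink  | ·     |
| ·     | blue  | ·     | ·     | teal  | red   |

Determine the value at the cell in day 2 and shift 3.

Day 1, shift 2: day 1 has {red, gold, teal} and shift 2 has {red, blue, green, gold, teal}, leaving only pink.
Day 4, shift 1: day 4 has {red, green, gold, teal, pink} and shift 1 has {red, gold, teal}, leaving only blue.
Day 5, shift 6: day 5 has {green, gold, teal, pink} and shift 6 has {red, green, gold, teal, pink}, leaving only blue.
Day 5, shift 3: day 5 has {blue, green, gold, teal, pink} and shift 3 has {teal}, leaving only red.
Day 6, shift 4: day 6 has {red, blue, teal} and shift 4 has {red, green, gold, teal}, leaving only pink.
Day 2, shift 4: day 2 has {green, gold, teal} and shift 4 has {red, green, gold, teal, pink}, leaving only blue.
Day 2 already has {blue, green, gold, teal} and shift 3 already has {red, teal}, so day 2, shift 3 must be pink.

pink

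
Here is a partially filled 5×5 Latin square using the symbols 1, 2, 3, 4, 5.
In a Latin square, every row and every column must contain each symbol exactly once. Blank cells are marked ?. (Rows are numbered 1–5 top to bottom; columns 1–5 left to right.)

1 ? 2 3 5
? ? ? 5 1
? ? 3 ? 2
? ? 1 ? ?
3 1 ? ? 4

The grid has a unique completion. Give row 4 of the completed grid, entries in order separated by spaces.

5 2 1 4 3

Row 4, column 5: row 4 has {1} and column 5 has {1, 2, 4, 5}, leaving only 3.
Row 1, column 2: row 1 has {1, 2, 3, 5} and column 2 has {1}, leaving only 4.
Row 2, column 3: row 2 has {1, 5} and column 3 has {1, 2, 3}, leaving only 4.
Row 2, column 1: row 2 has {1, 4, 5} and column 1 has {1, 3}, leaving only 2.
Row 2, column 2: row 2 has {1, 2, 4, 5} and column 2 has {1, 4}, leaving only 3.
Row 3, column 2: row 3 has {2, 3} and column 2 has {1, 3, 4}, leaving only 5.
Row 4, column 2: row 4 has {1, 3} and column 2 has {1, 3, 4, 5}, leaving only 2.
Row 4, column 4: row 4 has {1, 2, 3} and column 4 has {3, 5}, leaving only 4.
Row 4, column 1: row 4 has {1, 2, 3, 4} and column 1 has {1, 2, 3}, leaving only 5.
So row 4 reads: 5 2 1 4 3.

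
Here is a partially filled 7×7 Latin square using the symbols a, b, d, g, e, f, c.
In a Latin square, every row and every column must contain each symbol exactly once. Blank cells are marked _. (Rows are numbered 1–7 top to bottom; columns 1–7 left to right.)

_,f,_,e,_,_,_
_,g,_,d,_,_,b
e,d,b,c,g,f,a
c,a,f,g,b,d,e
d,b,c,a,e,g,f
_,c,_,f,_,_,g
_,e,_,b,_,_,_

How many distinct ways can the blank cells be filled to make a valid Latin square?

9

Row 1, column 1: eliminating its row and column leaves {a, b, g}.
Row 1, column 3: eliminating its row and column leaves {a, d, g}.
Row 1, column 5: eliminating its row and column leaves {a, d, c}.
Row 1, column 6: eliminating its row and column leaves {a, b, c}.
Row 1, column 7: eliminating its row and column leaves {d, c}.
Row 2, column 1: eliminating its row and column leaves {a, f}.
Row 2, column 3: eliminating its row and column leaves {a, e}.
Row 2, column 5: eliminating its row and column leaves {a, f, c}.
Row 2, column 6: eliminating its row and column leaves {a, e, c}.
Row 6, column 1: eliminating its row and column leaves {a, b}.
Row 6, column 3: eliminating its row and column leaves {a, d, e}.
Row 6, column 5: eliminating its row and column leaves {a, d}.
Row 6, column 6: eliminating its row and column leaves {a, b, e}.
Row 7, column 1: eliminating its row and column leaves {a, g, f}.
Row 7, column 3: eliminating its row and column leaves {a, d, g}.
Row 7, column 5: eliminating its row and column leaves {a, d, f, c}.
Row 7, column 6: eliminating its row and column leaves {a, c}.
Row 7, column 7: eliminating its row and column leaves {d, c}.
Enumerating the assignments across these blanks that avoid any row or column repeat gives 9 completions.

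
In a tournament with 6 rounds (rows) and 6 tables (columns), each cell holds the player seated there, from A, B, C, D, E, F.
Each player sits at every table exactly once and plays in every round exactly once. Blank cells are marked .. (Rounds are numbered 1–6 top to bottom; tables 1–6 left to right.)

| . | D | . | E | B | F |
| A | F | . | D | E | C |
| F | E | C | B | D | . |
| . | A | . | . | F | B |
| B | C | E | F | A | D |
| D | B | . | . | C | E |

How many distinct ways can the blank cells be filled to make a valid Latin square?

Round 1, table 1: eliminating its round and table leaves {C}.
Round 1, table 3: eliminating its round and table leaves {A}.
Round 2, table 3: eliminating its round and table leaves {B}.
Round 3, table 6: eliminating its round and table leaves {A}.
Round 4, table 1: eliminating its round and table leaves {C, E}.
Round 4, table 3: eliminating its round and table leaves {D}.
Round 4, table 4: eliminating its round and table leaves {C}.
Round 6, table 3: eliminating its round and table leaves {A, F}.
Round 6, table 4: eliminating its round and table leaves {A}.
Only one assignment across all blanks avoids any round or table repeat, giving 1 completion.

1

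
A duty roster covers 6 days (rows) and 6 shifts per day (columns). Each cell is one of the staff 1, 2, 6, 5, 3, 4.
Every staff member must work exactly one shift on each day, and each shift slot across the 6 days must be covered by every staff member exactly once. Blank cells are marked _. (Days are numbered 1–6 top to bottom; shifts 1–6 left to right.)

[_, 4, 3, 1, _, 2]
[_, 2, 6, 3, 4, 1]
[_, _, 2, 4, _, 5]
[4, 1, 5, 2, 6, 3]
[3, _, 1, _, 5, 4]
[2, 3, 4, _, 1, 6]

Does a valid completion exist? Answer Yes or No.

No

Day 1, shift 5: day 1 together with shift 5 already contain {1, 2, 6, 5, 3, 4} — every symbol — so nothing can go there. The grid has no valid completion.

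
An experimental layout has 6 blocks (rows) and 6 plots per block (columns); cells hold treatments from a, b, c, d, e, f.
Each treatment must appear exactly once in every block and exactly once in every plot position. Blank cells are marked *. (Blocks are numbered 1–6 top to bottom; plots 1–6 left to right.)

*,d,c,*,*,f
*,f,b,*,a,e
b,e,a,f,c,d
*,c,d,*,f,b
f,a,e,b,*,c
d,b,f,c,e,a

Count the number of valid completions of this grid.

2

Block 1, plot 1: eliminating its block and plot leaves {a, e}.
Block 1, plot 4: eliminating its block and plot leaves {a, e}.
Block 1, plot 5: eliminating its block and plot leaves {b}.
Block 2, plot 1: eliminating its block and plot leaves {c}.
Block 2, plot 4: eliminating its block and plot leaves {d}.
Block 4, plot 1: eliminating its block and plot leaves {a, e}.
Block 4, plot 4: eliminating its block and plot leaves {a, e}.
Block 5, plot 5: eliminating its block and plot leaves {d}.
Enumerating the assignments across these blanks that avoid any block or plot repeat gives 2 completions.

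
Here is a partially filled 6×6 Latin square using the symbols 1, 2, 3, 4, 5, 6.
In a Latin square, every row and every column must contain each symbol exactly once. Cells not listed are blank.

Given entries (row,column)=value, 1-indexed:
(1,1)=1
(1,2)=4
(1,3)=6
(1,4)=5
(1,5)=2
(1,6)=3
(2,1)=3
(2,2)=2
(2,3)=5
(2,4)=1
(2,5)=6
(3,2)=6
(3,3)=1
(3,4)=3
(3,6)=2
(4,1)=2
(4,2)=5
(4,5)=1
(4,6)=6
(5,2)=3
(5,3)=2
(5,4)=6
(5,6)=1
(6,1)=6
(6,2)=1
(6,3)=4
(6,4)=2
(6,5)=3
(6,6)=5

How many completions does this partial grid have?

2

Row 2, column 6: eliminating its row and column leaves {4}.
Row 3, column 1: eliminating its row and column leaves {4, 5}.
Row 3, column 5: eliminating its row and column leaves {4, 5}.
Row 4, column 3: eliminating its row and column leaves {3}.
Row 4, column 4: eliminating its row and column leaves {4}.
Row 5, column 1: eliminating its row and column leaves {4, 5}.
Row 5, column 5: eliminating its row and column leaves {4, 5}.
Enumerating the assignments across these blanks that avoid any row or column repeat gives 2 completions.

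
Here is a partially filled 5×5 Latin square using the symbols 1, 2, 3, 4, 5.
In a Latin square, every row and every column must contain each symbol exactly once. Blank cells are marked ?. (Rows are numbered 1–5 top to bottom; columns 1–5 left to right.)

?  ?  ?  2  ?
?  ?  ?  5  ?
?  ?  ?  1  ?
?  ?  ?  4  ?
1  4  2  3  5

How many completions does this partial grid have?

56

Row 1, column 1: eliminating its row and column leaves {3, 4, 5}.
Row 1, column 2: eliminating its row and column leaves {1, 3, 5}.
Row 1, column 3: eliminating its row and column leaves {1, 3, 4, 5}.
Row 1, column 5: eliminating its row and column leaves {1, 3, 4}.
Row 2, column 1: eliminating its row and column leaves {2, 3, 4}.
Row 2, column 2: eliminating its row and column leaves {1, 2, 3}.
Row 2, column 3: eliminating its row and column leaves {1, 3, 4}.
Row 2, column 5: eliminating its row and column leaves {1, 2, 3, 4}.
Row 3, column 1: eliminating its row and column leaves {2, 3, 4, 5}.
Row 3, column 2: eliminating its row and column leaves {2, 3, 5}.
Row 3, column 3: eliminating its row and column leaves {3, 4, 5}.
Row 3, column 5: eliminating its row and column leaves {2, 3, 4}.
Row 4, column 1: eliminating its row and column leaves {2, 3, 5}.
Row 4, column 2: eliminating its row and column leaves {1, 2, 3, 5}.
Row 4, column 3: eliminating its row and column leaves {1, 3, 5}.
Row 4, column 5: eliminating its row and column leaves {1, 2, 3}.
Enumerating the assignments across these blanks that avoid any row or column repeat gives 56 completions.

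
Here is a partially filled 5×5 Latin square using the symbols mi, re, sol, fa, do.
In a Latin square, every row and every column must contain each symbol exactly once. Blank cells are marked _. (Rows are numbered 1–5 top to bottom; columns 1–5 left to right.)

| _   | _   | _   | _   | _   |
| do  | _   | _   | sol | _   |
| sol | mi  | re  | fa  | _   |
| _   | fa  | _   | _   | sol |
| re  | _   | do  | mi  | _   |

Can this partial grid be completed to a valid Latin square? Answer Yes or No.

No

Row 2, column 2: row 2 has {sol, do} and column 2 has {mi, fa}, so it must be re.
Row 3, column 5: row 3 has {mi, re, sol, fa} and column 5 has {sol}, so it must be do.
Row 4, column 1: row 4 has {sol, fa} and column 1 has {re, sol, do}, so it must be mi.
Now row 4, column 3: row 4 together with column 3 already contain {mi, re, sol, fa, do} — every symbol — so nothing can go there. The grid has no valid completion.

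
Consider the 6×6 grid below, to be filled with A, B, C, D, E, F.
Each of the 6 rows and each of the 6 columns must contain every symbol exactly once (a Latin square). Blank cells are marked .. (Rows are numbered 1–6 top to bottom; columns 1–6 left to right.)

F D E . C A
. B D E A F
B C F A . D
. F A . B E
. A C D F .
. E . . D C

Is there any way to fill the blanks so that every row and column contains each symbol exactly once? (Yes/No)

Yes

No row or column among the givens repeats a symbol, and propagating forced cells runs into no contradiction.
One valid completion exists (for instance, F D E B C A / C B D E A F / B C F A E D / D F A C B E / E A C D F B / A E B F D C).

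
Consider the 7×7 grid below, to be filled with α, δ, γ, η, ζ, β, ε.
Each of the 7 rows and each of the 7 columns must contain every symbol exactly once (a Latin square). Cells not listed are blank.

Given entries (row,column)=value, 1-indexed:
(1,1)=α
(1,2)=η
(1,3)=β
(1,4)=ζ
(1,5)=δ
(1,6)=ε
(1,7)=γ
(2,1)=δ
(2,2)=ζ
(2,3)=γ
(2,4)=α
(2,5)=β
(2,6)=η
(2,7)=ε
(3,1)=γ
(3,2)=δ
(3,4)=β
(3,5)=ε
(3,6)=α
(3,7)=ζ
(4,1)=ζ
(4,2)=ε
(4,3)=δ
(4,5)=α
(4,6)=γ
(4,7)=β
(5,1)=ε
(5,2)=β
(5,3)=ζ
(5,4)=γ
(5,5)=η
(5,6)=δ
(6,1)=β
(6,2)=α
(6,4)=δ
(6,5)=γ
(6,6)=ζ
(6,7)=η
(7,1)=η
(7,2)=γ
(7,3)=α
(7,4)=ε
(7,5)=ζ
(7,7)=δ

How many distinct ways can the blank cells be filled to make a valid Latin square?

1

Row 3, column 3: eliminating its row and column leaves {η}.
Row 4, column 4: eliminating its row and column leaves {η}.
Row 5, column 7: eliminating its row and column leaves {α}.
Row 6, column 3: eliminating its row and column leaves {ε}.
Row 7, column 6: eliminating its row and column leaves {β}.
Only one assignment across all blanks avoids any row or column repeat, giving 1 completion.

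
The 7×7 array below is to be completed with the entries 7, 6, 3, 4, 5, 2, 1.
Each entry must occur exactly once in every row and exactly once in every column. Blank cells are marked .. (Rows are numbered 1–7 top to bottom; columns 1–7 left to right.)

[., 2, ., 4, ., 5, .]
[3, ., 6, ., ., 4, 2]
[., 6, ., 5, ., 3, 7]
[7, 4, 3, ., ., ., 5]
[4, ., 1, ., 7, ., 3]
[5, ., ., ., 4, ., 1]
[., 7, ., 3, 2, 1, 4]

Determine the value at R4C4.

Row 1, column 3: row 1 has {4, 5, 2} and column 3 has {6, 3, 1}, leaving only 7.
Row 1, column 7: row 1 has {7, 4, 5, 2} and column 7 has {7, 3, 4, 5, 2, 1}, leaving only 6.
Row 1, column 1: row 1 has {7, 6, 4, 5, 2} and column 1 has {7, 3, 4, 5}, leaving only 1.
Row 1, column 5: row 1 has {7, 6, 4, 5, 2, 1} and column 5 has {7, 4, 2}, leaving only 3.
Row 3, column 1: row 3 has {7, 6, 3, 5} and column 1 has {7, 3, 4, 5, 1}, leaving only 2.
Row 3, column 3: row 3 has {7, 6, 3, 5, 2} and column 3 has {7, 6, 3, 1}, leaving only 4.
Row 3, column 5: row 3 has {7, 6, 3, 4, 5, 2} and column 5 has {7, 3, 4, 2}, leaving only 1.
Row 2, column 5: row 2 has {6, 3, 4, 2} and column 5 has {7, 3, 4, 2, 1}, leaving only 5.
Row 2, column 2: row 2 has {6, 3, 4, 5, 2} and column 2 has {7, 6, 4, 2}, leaving only 1.
Row 2, column 4: row 2 has {6, 3, 4, 5, 2, 1} and column 4 has {3, 4, 5}, leaving only 7.
Row 4, column 5: row 4 has {7, 3, 4, 5} and column 5 has {7, 3, 4, 5, 2, 1}, leaving only 6.
Row 4, column 6: row 4 has {7, 6, 3, 4, 5} and column 6 has {3, 4, 5, 1}, leaving only 2.
Row 4 already has {7, 6, 3, 4, 5, 2} and column 4 already has {7, 3, 4, 5}, so row 4, column 4 must be 1.

1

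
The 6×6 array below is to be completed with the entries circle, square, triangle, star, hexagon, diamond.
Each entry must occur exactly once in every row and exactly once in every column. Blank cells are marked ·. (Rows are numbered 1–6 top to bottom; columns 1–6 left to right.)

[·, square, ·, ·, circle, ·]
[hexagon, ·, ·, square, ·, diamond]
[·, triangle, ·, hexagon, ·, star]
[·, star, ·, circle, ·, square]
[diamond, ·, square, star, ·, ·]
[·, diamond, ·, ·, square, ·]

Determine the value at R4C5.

Row 2, column 2: row 2 has {square, hexagon, diamond} and column 2 has {square, triangle, star, diamond}, leaving only circle.
Row 3, column 5: row 3 has {triangle, star, hexagon} and column 5 has {circle, square}, leaving only diamond.
Row 3, column 3: row 3 has {triangle, star, hexagon, diamond} and column 3 has {square}, leaving only circle.
Row 3, column 1: row 3 has {circle, triangle, star, hexagon, diamond} and column 1 has {hexagon, diamond}, leaving only square.
Row 4, column 1: row 4 has {circle, square, star} and column 1 has {square, hexagon, diamond}, leaving only triangle.
Row 4 already has {circle, square, triangle, star} and column 5 already has {circle, square, diamond}, so row 4, column 5 must be hexagon.

hexagon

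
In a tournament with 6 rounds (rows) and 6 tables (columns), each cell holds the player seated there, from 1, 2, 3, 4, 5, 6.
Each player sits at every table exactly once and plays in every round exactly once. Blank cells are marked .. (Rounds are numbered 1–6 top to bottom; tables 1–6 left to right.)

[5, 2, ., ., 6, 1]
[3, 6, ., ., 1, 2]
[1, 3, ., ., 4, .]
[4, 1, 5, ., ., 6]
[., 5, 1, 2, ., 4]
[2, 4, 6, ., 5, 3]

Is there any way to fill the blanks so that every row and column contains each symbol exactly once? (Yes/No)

No round or table among the givens repeats a symbol, and propagating forced cells runs into no contradiction.
One valid completion exists (for instance, 5 2 3 4 6 1 / 3 6 4 5 1 2 / 1 3 2 6 4 5 / 4 1 5 3 2 6 / 6 5 1 2 3 4 / 2 4 6 1 5 3).

Yes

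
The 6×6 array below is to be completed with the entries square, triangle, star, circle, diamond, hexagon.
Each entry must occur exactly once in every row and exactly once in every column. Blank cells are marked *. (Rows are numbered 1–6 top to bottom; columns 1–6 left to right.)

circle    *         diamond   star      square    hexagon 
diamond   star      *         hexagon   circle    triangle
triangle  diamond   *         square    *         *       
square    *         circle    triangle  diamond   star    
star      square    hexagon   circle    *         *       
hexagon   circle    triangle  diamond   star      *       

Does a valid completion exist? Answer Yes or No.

No row or column among the givens repeats a symbol, and propagating forced cells runs into no contradiction.
One valid completion exists (for instance, circle triangle diamond star square hexagon / diamond star square hexagon circle triangle / triangle diamond star square hexagon circle / square hexagon circle triangle diamond star / star square hexagon circle triangle diamond / hexagon circle triangle diamond star square).

Yes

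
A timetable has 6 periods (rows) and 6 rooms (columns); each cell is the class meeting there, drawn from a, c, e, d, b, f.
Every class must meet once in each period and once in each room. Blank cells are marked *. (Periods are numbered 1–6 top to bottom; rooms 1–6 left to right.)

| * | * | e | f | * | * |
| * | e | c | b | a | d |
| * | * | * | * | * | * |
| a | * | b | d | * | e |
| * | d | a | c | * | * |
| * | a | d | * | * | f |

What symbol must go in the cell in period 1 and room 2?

c

Period 2, room 1: period 2 has {a, c, e, d, b} and room 1 has {a}, leaving only f.
Period 3, room 3: period 3 has {} and room 3 has {a, c, e, d, b}, leaving only f.
Period 5, room 6: period 5 has {a, c, d} and room 6 has {e, d, f}, leaving only b.
Period 5, room 1: period 5 has {a, c, d, b} and room 1 has {a, f}, leaving only e.
Period 5, room 5: period 5 has {a, c, e, d, b} and room 5 has {a}, leaving only f.
Period 4, room 5: period 4 has {a, e, d, b} and room 5 has {a, f}, leaving only c.
Period 4, room 2: period 4 has {a, c, e, d, b} and room 2 has {a, e, d}, leaving only f.
Period 6, room 4: period 6 has {a, d, f} and room 4 has {c, d, b, f}, leaving only e.
Period 3, room 4: period 3 has {f} and room 4 has {c, e, d, b, f}, leaving only a.
Period 3, room 6: period 3 has {a, f} and room 6 has {e, d, b, f}, leaving only c.
Period 1, room 6: period 1 has {e, f} and room 6 has {c, e, d, b, f}, leaving only a.
Period 3, room 2: period 3 has {a, c, f} and room 2 has {a, e, d, f}, leaving only b.
Period 1 already has {a, e, f} and room 2 already has {a, e, d, b, f}, so period 1, room 2 must be c.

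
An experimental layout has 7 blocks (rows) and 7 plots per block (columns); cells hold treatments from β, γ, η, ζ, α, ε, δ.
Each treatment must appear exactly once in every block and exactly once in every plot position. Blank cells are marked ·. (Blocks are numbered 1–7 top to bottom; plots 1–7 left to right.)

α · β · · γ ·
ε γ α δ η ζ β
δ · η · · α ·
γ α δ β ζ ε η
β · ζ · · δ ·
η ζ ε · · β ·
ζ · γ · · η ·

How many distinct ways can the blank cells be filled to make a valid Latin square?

Block 1, plot 2: eliminating its block and plot leaves {η, ε, δ}.
Block 1, plot 4: eliminating its block and plot leaves {η, ζ, ε}.
Block 1, plot 5: eliminating its block and plot leaves {ε, δ}.
Block 1, plot 7: eliminating its block and plot leaves {ζ, ε, δ}.
Block 3, plot 2: eliminating its block and plot leaves {β, ε}.
Block 3, plot 4: eliminating its block and plot leaves {γ, ζ, ε}.
Block 3, plot 5: eliminating its block and plot leaves {β, γ, ε}.
Block 3, plot 7: eliminating its block and plot leaves {γ, ζ, ε}.
Block 5, plot 2: eliminating its block and plot leaves {η, ε}.
Block 5, plot 4: eliminating its block and plot leaves {γ, η, α, ε}.
Block 5, plot 5: eliminating its block and plot leaves {γ, α, ε}.
Block 5, plot 7: eliminating its block and plot leaves {γ, α, ε}.
Block 6, plot 4: eliminating its block and plot leaves {γ, α}.
Block 6, plot 5: eliminating its block and plot leaves {γ, α, δ}.
Block 6, plot 7: eliminating its block and plot leaves {γ, α, δ}.
Block 7, plot 2: eliminating its block and plot leaves {β, ε, δ}.
Block 7, plot 4: eliminating its block and plot leaves {α, ε}.
Block 7, plot 5: eliminating its block and plot leaves {β, α, ε, δ}.
Block 7, plot 7: eliminating its block and plot leaves {α, ε, δ}.
Enumerating the assignments across these blanks that avoid any block or plot repeat gives 12 completions.

12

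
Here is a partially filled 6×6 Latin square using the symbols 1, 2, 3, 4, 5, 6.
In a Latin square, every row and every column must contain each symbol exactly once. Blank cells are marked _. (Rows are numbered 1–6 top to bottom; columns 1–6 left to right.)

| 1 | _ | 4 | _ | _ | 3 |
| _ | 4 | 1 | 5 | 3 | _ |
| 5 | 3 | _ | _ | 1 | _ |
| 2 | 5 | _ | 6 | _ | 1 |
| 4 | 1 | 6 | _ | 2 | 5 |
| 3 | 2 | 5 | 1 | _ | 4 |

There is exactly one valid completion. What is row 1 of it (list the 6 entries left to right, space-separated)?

Row 1, column 2: row 1 has {1, 3, 4} and column 2 has {1, 2, 3, 4, 5}, leaving only 6.
Row 1, column 4: row 1 has {1, 3, 4, 6} and column 4 has {1, 5, 6}, leaving only 2.
Row 1, column 5: row 1 has {1, 2, 3, 4, 6} and column 5 has {1, 2, 3}, leaving only 5.
So row 1 reads: 1 6 4 2 5 3.

1 6 4 2 5 3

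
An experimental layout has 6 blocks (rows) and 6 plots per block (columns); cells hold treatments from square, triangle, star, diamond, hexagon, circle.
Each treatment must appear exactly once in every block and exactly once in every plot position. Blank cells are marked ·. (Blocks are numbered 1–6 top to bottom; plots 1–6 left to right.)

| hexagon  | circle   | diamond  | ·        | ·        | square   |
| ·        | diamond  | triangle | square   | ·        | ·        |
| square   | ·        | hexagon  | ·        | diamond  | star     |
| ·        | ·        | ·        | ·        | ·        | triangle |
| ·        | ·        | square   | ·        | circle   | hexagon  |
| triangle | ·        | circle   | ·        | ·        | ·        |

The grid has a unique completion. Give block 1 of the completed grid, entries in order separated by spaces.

Block 2, plot 6: block 2 has {square, triangle, diamond} and plot 6 has {square, triangle, star, hexagon}, leaving only circle.
Block 2, plot 1: block 2 has {square, triangle, diamond, circle} and plot 1 has {square, triangle, hexagon}, leaving only star.
Block 2, plot 5: block 2 has {square, triangle, star, diamond, circle} and plot 5 has {diamond, circle}, leaving only hexagon.
Block 3, plot 2: block 3 has {square, star, diamond, hexagon} and plot 2 has {diamond, circle}, leaving only triangle.
Block 3, plot 4: block 3 has {square, triangle, star, diamond, hexagon} and plot 4 has {square}, leaving only circle.
Block 4, plot 3: block 4 has {triangle} and plot 3 has {square, triangle, diamond, hexagon, circle}, leaving only star.
Block 4, plot 5: block 4 has {triangle, star} and plot 5 has {diamond, hexagon, circle}, leaving only square.
Block 4, plot 2: block 4 has {square, triangle, star} and plot 2 has {triangle, diamond, circle}, leaving only hexagon.
Block 4, plot 4: block 4 has {square, triangle, star, hexagon} and plot 4 has {square, circle}, leaving only diamond.
Block 4, plot 1: block 4 has {square, triangle, star, diamond, hexagon} and plot 1 has {square, triangle, star, hexagon}, leaving only circle.
Block 5, plot 1: block 5 has {square, hexagon, circle} and plot 1 has {square, triangle, star, hexagon, circle}, leaving only diamond.
Block 5, plot 2: block 5 has {square, diamond, hexagon, circle} and plot 2 has {triangle, diamond, hexagon, circle}, leaving only star.
Block 5, plot 4: block 5 has {square, star, diamond, hexagon, circle} and plot 4 has {square, diamond, circle}, leaving only triangle.
Block 1, plot 4: block 1 has {square, diamond, hexagon, circle} and plot 4 has {square, triangle, diamond, circle}, leaving only star.
Block 1, plot 5: block 1 has {square, star, diamond, hexagon, circle} and plot 5 has {square, diamond, hexagon, circle}, leaving only triangle.
So block 1 reads: hexagon circle diamond star triangle square.

hexagon circle diamond star triangle square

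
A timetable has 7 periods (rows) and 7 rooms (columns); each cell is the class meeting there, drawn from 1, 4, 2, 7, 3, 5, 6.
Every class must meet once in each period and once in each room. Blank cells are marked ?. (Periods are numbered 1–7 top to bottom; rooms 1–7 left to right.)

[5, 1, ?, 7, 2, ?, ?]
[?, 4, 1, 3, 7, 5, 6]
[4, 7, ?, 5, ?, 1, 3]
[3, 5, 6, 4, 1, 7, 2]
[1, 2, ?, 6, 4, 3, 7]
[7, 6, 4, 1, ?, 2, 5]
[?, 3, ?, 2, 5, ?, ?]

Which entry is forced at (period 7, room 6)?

Period 1, room 3: period 1 has {1, 2, 7, 5} and room 3 has {1, 4, 6}, leaving only 3.
Period 1, room 7: period 1 has {1, 2, 7, 3, 5} and room 7 has {2, 7, 3, 5, 6}, leaving only 4.
Period 1, room 6: period 1 has {1, 4, 2, 7, 3, 5} and room 6 has {1, 2, 7, 3, 5}, leaving only 6.
Period 7 already has {2, 3, 5} and room 6 already has {1, 2, 7, 3, 5, 6}, so period 7, room 6 must be 4.

4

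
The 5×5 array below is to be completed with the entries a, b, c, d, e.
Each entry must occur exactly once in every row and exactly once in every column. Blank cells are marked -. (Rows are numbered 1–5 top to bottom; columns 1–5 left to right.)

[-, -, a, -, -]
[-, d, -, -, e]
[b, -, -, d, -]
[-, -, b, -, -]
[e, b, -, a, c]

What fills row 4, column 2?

a

Row 2, column 3: row 2 has {d, e} and column 3 has {a, b}, leaving only c.
Row 2, column 1: row 2 has {c, d, e} and column 1 has {b, e}, leaving only a.
Row 2, column 4: row 2 has {a, c, d, e} and column 4 has {a, d}, leaving only b.
Row 3, column 3: row 3 has {b, d} and column 3 has {a, b, c}, leaving only e.
Row 3, column 5: row 3 has {b, d, e} and column 5 has {c, e}, leaving only a.
Row 3, column 2: row 3 has {a, b, d, e} and column 2 has {b, d}, leaving only c.
Row 1, column 2: row 1 has {a} and column 2 has {b, c, d}, leaving only e.
Row 4 already has {b} and column 2 already has {b, c, d, e}, so row 4, column 2 must be a.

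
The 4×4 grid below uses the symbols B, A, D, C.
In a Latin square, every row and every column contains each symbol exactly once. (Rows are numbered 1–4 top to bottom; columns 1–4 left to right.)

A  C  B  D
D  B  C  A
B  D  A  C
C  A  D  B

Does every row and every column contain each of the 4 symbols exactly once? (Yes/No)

Yes

Each row is a permutation of the 4 symbols, and so is each column.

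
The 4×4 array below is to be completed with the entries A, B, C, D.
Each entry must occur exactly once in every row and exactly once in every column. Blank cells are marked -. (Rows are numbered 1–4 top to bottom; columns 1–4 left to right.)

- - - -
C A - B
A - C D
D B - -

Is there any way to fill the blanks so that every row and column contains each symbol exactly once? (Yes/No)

No

Row 3, column 2: row 3 together with column 2 already contain {A, B, C, D} — every symbol — so nothing can go there. The grid has no valid completion.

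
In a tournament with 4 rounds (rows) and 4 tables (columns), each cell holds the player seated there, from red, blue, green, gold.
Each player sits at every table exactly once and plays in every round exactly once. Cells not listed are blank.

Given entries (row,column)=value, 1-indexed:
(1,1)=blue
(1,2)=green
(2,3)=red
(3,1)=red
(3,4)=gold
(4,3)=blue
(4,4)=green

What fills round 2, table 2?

Round 1, table 3: round 1 has {blue, green} and table 3 has {red, blue}, leaving only gold.
Round 1, table 4: round 1 has {blue, green, gold} and table 4 has {green, gold}, leaving only red.
Round 2, table 4: round 2 has {red} and table 4 has {red, green, gold}, leaving only blue.
Round 2 already has {red, blue} and table 2 already has {green}, so round 2, table 2 must be gold.

gold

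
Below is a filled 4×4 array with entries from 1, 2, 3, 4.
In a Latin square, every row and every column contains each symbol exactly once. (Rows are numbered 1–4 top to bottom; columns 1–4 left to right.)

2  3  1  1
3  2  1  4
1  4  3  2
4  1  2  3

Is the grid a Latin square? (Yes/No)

Column 3 contains 1 twice (at rows 1 and 2), so it is not a permutation.

No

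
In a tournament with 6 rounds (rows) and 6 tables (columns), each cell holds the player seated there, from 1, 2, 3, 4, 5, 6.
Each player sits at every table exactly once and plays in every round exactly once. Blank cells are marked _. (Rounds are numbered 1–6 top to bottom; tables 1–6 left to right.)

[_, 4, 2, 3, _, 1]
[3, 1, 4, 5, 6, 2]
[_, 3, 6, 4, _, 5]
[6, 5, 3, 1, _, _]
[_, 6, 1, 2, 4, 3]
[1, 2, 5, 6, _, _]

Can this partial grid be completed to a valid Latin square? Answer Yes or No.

No

Round 1, table 1: round 1 has {1, 2, 3, 4} and table 1 has {1, 3, 6}, so it must be 5.
Now round 1, table 5: round 1 together with table 5 already contain {1, 2, 3, 4, 5, 6} — every symbol — so nothing can go there. The grid has no valid completion.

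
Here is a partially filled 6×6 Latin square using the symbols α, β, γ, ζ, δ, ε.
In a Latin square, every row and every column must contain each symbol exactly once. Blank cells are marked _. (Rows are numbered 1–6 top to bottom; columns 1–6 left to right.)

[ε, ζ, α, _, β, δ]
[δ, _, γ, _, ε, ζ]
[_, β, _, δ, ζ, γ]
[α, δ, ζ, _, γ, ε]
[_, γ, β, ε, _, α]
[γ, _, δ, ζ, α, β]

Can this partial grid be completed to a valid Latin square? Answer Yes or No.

No

Row 3, column 1: row 3 together with column 1 already contain {α, β, γ, ζ, δ, ε} — every symbol — so nothing can go there. The grid has no valid completion.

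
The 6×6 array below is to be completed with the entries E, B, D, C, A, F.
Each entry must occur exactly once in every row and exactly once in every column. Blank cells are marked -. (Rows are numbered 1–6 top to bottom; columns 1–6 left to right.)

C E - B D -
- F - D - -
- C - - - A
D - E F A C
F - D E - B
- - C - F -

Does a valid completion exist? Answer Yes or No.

Row 3, column 4: row 3 together with column 4 already contain {E, B, D, C, A, F} — every symbol — so nothing can go there. The grid has no valid completion.

No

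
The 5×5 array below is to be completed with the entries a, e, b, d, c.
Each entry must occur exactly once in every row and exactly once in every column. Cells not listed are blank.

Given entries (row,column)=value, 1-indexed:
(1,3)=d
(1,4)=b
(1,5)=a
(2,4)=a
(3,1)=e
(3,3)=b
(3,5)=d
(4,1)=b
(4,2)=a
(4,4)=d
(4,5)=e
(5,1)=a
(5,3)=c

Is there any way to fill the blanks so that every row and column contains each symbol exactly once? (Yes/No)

Row 4, column 3: row 4 together with column 3 already contain {a, e, b, d, c} — every symbol — so nothing can go there. The grid has no valid completion.

No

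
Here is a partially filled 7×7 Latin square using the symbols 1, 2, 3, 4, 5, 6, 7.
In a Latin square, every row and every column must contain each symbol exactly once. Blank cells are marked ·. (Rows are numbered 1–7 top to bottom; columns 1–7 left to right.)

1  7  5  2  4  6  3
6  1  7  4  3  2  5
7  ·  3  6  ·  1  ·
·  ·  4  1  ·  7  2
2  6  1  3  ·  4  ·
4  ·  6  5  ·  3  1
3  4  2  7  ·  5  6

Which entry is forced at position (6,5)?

Row 3, column 7: row 3 has {1, 3, 6, 7} and column 7 has {1, 2, 3, 5, 6}, leaving only 4.
Row 4, column 1: row 4 has {1, 2, 4, 7} and column 1 has {1, 2, 3, 4, 6, 7}, leaving only 5.
Row 4, column 2: row 4 has {1, 2, 4, 5, 7} and column 2 has {1, 4, 6, 7}, leaving only 3.
Row 4, column 5: row 4 has {1, 2, 3, 4, 5, 7} and column 5 has {3, 4}, leaving only 6.
Row 5, column 7: row 5 has {1, 2, 3, 4, 6} and column 7 has {1, 2, 3, 4, 5, 6}, leaving only 7.
Row 5, column 5: row 5 has {1, 2, 3, 4, 6, 7} and column 5 has {3, 4, 6}, leaving only 5.
Row 3, column 5: row 3 has {1, 3, 4, 6, 7} and column 5 has {3, 4, 5, 6}, leaving only 2.
Row 6 already has {1, 3, 4, 5, 6} and column 5 already has {2, 3, 4, 5, 6}, so row 6, column 5 must be 7.

7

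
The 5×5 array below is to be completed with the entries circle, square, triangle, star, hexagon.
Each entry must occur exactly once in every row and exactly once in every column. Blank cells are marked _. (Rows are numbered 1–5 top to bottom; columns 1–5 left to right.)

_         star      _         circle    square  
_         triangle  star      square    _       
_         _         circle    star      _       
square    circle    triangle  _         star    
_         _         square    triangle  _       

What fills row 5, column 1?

Row 1, column 3: row 1 has {circle, square, star} and column 3 has {circle, square, triangle, star}, leaving only hexagon.
Row 1, column 1: row 1 has {circle, square, star, hexagon} and column 1 has {square}, leaving only triangle.
Row 3, column 1: row 3 has {circle, star} and column 1 has {square, triangle}, leaving only hexagon.
Row 2, column 1: row 2 has {square, triangle, star} and column 1 has {square, triangle, hexagon}, leaving only circle.
Row 5 already has {square, triangle} and column 1 already has {circle, square, triangle, hexagon}, so row 5, column 1 must be star.

star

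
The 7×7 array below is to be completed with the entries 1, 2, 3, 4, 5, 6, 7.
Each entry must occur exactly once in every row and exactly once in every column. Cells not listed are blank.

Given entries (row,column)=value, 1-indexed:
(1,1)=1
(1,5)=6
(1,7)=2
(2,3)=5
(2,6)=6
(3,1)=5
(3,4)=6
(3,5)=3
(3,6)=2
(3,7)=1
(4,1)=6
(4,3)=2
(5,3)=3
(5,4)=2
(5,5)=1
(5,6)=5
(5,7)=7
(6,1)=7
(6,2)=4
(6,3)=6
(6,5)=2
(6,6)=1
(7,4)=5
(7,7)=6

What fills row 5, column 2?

6

Row 5 already has {1, 2, 3, 5, 7} and column 2 already has {4}, so row 5, column 2 must be 6.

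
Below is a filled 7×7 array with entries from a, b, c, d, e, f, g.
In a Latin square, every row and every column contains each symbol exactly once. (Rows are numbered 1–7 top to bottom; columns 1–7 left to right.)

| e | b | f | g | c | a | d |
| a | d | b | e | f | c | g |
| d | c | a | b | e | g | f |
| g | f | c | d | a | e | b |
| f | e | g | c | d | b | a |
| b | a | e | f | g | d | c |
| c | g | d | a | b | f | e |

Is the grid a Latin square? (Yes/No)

Yes

Each row is a permutation of the 7 symbols, and so is each column.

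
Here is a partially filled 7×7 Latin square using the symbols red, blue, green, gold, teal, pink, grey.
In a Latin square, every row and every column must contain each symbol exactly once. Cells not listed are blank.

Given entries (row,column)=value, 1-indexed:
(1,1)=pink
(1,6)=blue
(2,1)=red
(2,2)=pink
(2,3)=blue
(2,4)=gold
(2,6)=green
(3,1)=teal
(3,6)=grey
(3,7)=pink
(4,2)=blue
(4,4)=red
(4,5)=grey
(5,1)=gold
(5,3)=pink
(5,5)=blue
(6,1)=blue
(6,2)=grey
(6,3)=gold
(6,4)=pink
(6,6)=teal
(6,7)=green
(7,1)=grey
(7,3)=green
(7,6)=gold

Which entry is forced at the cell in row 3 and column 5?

green

Row 2, column 5: row 2 has {red, blue, green, gold, pink} and column 5 has {blue, grey}, leaving only teal.
Row 2, column 7: row 2 has {red, blue, green, gold, teal, pink} and column 7 has {green, pink}, leaving only grey.
Row 3, column 3: row 3 has {teal, pink, grey} and column 3 has {blue, green, gold, pink}, leaving only red.
Row 4, column 1: row 4 has {red, blue, grey} and column 1 has {red, blue, gold, teal, pink, grey}, leaving only green.
Row 4, column 3: row 4 has {red, blue, green, grey} and column 3 has {red, blue, green, gold, pink}, leaving only teal.
Row 1, column 3: row 1 has {blue, pink} and column 3 has {red, blue, green, gold, teal, pink}, leaving only grey.
Row 4, column 6: row 4 has {red, blue, green, teal, grey} and column 6 has {blue, green, gold, teal, grey}, leaving only pink.
Row 4, column 7: row 4 has {red, blue, green, teal, pink, grey} and column 7 has {green, pink, grey}, leaving only gold.
Row 5, column 6: row 5 has {blue, gold, pink} and column 6 has {blue, green, gold, teal, pink, grey}, leaving only red.
Row 5, column 7: row 5 has {red, blue, gold, pink} and column 7 has {green, gold, pink, grey}, leaving only teal.
Row 1, column 7: row 1 has {blue, pink, grey} and column 7 has {green, gold, teal, pink, grey}, leaving only red.
Row 5, column 2: row 5 has {red, blue, gold, teal, pink} and column 2 has {blue, pink, grey}, leaving only green.
Row 3, column 2: row 3 has {red, teal, pink, grey} and column 2 has {blue, green, pink, grey}, leaving only gold.
Row 3 already has {red, gold, teal, pink, grey} and column 5 already has {blue, teal, grey}, so row 3, column 5 must be green.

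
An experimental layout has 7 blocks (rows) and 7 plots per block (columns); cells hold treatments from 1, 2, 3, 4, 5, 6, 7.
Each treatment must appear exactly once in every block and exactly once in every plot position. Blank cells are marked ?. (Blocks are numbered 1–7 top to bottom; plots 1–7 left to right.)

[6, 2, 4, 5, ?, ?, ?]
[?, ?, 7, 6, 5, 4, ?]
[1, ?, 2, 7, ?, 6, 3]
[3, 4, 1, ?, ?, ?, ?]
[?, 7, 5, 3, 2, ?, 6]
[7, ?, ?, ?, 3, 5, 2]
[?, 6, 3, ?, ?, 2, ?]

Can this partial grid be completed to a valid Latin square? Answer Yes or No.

No block or plot among the givens repeats a symbol, and propagating forced cells runs into no contradiction.
One valid completion exists (for instance, 6 2 4 5 1 3 7 / 2 3 7 6 5 4 1 / 1 5 2 7 4 6 3 / 3 4 1 2 6 7 5 / 4 7 5 3 2 1 6 / 7 1 6 4 3 5 2 / 5 6 3 1 7 2 4).

Yes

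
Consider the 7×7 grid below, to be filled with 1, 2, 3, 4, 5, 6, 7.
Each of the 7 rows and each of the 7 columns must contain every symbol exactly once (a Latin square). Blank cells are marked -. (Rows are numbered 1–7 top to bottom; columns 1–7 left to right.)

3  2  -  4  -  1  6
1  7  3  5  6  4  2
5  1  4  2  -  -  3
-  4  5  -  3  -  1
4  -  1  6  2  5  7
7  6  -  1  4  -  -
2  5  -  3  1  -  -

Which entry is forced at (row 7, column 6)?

7

Row 1, column 3: row 1 has {1, 2, 3, 4, 6} and column 3 has {1, 3, 4, 5}, leaving only 7.
Row 1, column 5: row 1 has {1, 2, 3, 4, 6, 7} and column 5 has {1, 2, 3, 4, 6}, leaving only 5.
Row 3, column 5: row 3 has {1, 2, 3, 4, 5} and column 5 has {1, 2, 3, 4, 5, 6}, leaving only 7.
Row 3, column 6: row 3 has {1, 2, 3, 4, 5, 7} and column 6 has {1, 4, 5}, leaving only 6.
Row 7 already has {1, 2, 3, 5} and column 6 already has {1, 4, 5, 6}, so row 7, column 6 must be 7.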